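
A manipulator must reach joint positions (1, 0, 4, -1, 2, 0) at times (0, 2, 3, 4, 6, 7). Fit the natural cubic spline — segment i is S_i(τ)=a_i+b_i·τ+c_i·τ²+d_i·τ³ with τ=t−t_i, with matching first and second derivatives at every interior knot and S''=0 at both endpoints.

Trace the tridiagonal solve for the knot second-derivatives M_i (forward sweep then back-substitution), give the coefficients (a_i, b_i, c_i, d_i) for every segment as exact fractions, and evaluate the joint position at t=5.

  seg 0: a=1 b=-529/175 c=0 d=883/1400
  seg 1: a=0 b=1591/350 c=2649/700 d=-433/100
  seg 2: a=4 b=-613/700 c=-1611/175 d=3557/700
  seg 3: a=-1 b=-283/70 c=4227/700 d=-2287/1400
  seg 4: a=2 b=89/175 c=-1317/350 d=439/350
S(5) = -893/1400

Δ: Δ0=-1/2, Δ1=4, Δ2=-5, Δ3=3/2, Δ4=-2
row 1: diag=6, rhs=27; c'=1/6, d'=9/2
row 2: denom=4−1·1/6=23/6; d'=(-54−1·9/2)/(23/6)=-351/23
row 3: denom=6−1·6/23=132/23; d'=(39−1·-351/23)/(132/23)=104/11
row 4: denom=6−2·23/66=175/33; d'=(-21−2·104/11)/(175/33)=-1317/175
back: M4=-1317/175
back: M3=104/11−23/66·-1317/175=4227/350
back: M2=-351/23−6/23·4227/350=-3222/175
back: M1=9/2−1/6·-3222/175=2649/350
M: M0=0, M1=2649/350, M2=-3222/175, M3=4227/350, M4=-1317/175, M5=0
seg 0: a=1, c=M0/2=0, d=(M1−M0)/(6·2)=883/1400, b=Δ0−h0·(2M0+M1)/6=-529/175
seg 1: a=0, c=M1/2=2649/700, d=(M2−M1)/(6·1)=-433/100, b=Δ1−h1·(2M1+M2)/6=1591/350
seg 2: a=4, c=M2/2=-1611/175, d=(M3−M2)/(6·1)=3557/700, b=Δ2−h2·(2M2+M3)/6=-613/700
seg 3: a=-1, c=M3/2=4227/700, d=(M4−M3)/(6·2)=-2287/1400, b=Δ3−h3·(2M3+M4)/6=-283/70
seg 4: a=2, c=M4/2=-1317/350, d=(M5−M4)/(6·1)=439/350, b=Δ4−h4·(2M4+M5)/6=89/175
t_q=5 → seg 3, τ=1; S=-1+-283/70·τ+4227/700·τ²+-2287/1400·τ³=-893/1400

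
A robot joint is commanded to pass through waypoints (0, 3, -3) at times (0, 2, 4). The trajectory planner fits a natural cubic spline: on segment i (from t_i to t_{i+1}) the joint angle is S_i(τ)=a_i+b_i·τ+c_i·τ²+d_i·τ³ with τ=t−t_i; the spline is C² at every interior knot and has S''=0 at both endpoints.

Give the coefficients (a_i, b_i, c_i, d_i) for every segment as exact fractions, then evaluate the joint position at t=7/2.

Δ: Δ0=3/2, Δ1=-3
row 1: diag=8, rhs=-27; c'=1/4, d'=-27/8
back: M1=-27/8
M: M0=0, M1=-27/8, M2=0
seg 0: a=0, c=M0/2=0, d=(M1−M0)/(6·2)=-9/32, b=Δ0−h0·(2M0+M1)/6=21/8
seg 1: a=3, c=M1/2=-27/16, d=(M2−M1)/(6·2)=9/32, b=Δ1−h1·(2M1+M2)/6=-3/4
t_q=7/2 → seg 1, τ=3/2; S=3+-3/4·τ+-27/16·τ²+9/32·τ³=-249/256

  seg 0: a=0 b=21/8 c=0 d=-9/32
  seg 1: a=3 b=-3/4 c=-27/16 d=9/32
S(7/2) = -249/256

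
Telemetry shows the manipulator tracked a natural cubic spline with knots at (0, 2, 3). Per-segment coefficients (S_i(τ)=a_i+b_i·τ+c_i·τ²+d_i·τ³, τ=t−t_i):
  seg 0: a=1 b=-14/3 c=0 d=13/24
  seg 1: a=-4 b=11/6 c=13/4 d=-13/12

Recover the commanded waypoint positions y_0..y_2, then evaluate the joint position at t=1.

y_0 = S_0(0) = a_0 = 1
y_1 = S_1(0) = a_1 = -4
y_2 = S_1(1) = 0
t_q=1 is in segment 0 (τ=1); S_0(τ)=-25/8

y_0=1 y_1=-4 y_2=0
S(1) = -25/8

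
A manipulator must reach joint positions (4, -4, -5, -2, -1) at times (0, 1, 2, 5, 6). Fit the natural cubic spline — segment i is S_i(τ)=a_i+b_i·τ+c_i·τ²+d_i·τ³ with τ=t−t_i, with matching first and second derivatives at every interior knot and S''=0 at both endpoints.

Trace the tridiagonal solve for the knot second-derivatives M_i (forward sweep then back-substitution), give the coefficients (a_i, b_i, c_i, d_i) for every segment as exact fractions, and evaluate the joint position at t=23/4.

  seg 0: a=4 b=-2065/212 c=0 d=369/212
  seg 1: a=-4 b=-479/106 c=1107/212 d=-361/212
  seg 2: a=-5 b=173/212 c=6/53 d=-11/636
  seg 3: a=-2 b=109/106 c=-9/212 d=3/212
S(23/4) = -16915/13568

Δ: Δ0=-8, Δ1=-1, Δ2=1, Δ3=1
row 1: diag=4, rhs=42; c'=1/4, d'=21/2
row 2: denom=8−1·1/4=31/4; d'=(12−1·21/2)/(31/4)=6/31
row 3: denom=8−3·12/31=212/31; d'=(0−3·6/31)/(212/31)=-9/106
back: M3=-9/106
back: M2=6/31−12/31·-9/106=12/53
back: M1=21/2−1/4·12/53=1107/106
M: M0=0, M1=1107/106, M2=12/53, M3=-9/106, M4=0
seg 0: a=4, c=M0/2=0, d=(M1−M0)/(6·1)=369/212, b=Δ0−h0·(2M0+M1)/6=-2065/212
seg 1: a=-4, c=M1/2=1107/212, d=(M2−M1)/(6·1)=-361/212, b=Δ1−h1·(2M1+M2)/6=-479/106
seg 2: a=-5, c=M2/2=6/53, d=(M3−M2)/(6·3)=-11/636, b=Δ2−h2·(2M2+M3)/6=173/212
seg 3: a=-2, c=M3/2=-9/212, d=(M4−M3)/(6·1)=3/212, b=Δ3−h3·(2M3+M4)/6=109/106
t_q=23/4 → seg 3, τ=3/4; S=-2+109/106·τ+-9/212·τ²+3/212·τ³=-16915/13568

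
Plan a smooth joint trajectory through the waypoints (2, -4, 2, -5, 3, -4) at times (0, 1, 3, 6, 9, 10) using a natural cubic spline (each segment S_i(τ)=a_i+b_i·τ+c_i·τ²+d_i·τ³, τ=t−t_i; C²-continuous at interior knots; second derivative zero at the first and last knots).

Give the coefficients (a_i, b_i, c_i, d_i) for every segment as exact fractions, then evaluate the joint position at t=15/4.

  seg 0: a=2 b=-8791/1110 c=0 d=2131/1110
  seg 1: a=-4 b=-1199/555 c=2131/370 d=-3529/2220
  seg 2: a=2 b=200/111 c=-699/185 d=4/5
  seg 3: a=-5 b=406/555 c=633/185 d=-1541/1665
  seg 4: a=3 b=-2069/555 c=-908/185 d=908/555
S(15/4) = 1157/740

Δ: Δ0=-6, Δ1=3, Δ2=-7/3, Δ3=8/3, Δ4=-7
row 1: diag=6, rhs=54; c'=1/3, d'=9
row 2: denom=10−2·1/3=28/3; d'=(-32−2·9)/(28/3)=-75/14
row 3: denom=12−3·9/28=309/28; d'=(30−3·-75/14)/(309/28)=430/103
row 4: denom=8−3·28/103=740/103; d'=(-58−3·430/103)/(740/103)=-1816/185
back: M4=-1816/185
back: M3=430/103−28/103·-1816/185=1266/185
back: M2=-75/14−9/28·1266/185=-1398/185
back: M1=9−1/3·-1398/185=2131/185
M: M0=0, M1=2131/185, M2=-1398/185, M3=1266/185, M4=-1816/185, M5=0
seg 0: a=2, c=M0/2=0, d=(M1−M0)/(6·1)=2131/1110, b=Δ0−h0·(2M0+M1)/6=-8791/1110
seg 1: a=-4, c=M1/2=2131/370, d=(M2−M1)/(6·2)=-3529/2220, b=Δ1−h1·(2M1+M2)/6=-1199/555
seg 2: a=2, c=M2/2=-699/185, d=(M3−M2)/(6·3)=4/5, b=Δ2−h2·(2M2+M3)/6=200/111
seg 3: a=-5, c=M3/2=633/185, d=(M4−M3)/(6·3)=-1541/1665, b=Δ3−h3·(2M3+M4)/6=406/555
seg 4: a=3, c=M4/2=-908/185, d=(M5−M4)/(6·1)=908/555, b=Δ4−h4·(2M4+M5)/6=-2069/555
t_q=15/4 → seg 2, τ=3/4; S=2+200/111·τ+-699/185·τ²+4/5·τ³=1157/740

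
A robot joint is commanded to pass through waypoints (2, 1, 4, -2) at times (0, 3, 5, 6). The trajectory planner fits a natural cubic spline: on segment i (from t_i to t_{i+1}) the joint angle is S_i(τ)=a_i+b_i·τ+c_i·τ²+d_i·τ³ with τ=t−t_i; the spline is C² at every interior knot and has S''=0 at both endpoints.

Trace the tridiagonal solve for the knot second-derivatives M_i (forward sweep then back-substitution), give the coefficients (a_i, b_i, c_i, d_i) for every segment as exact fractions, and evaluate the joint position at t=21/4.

  seg 0: a=2 b=-145/84 c=0 d=13/84
  seg 1: a=1 b=103/42 c=39/28 d=-157/168
  seg 2: a=4 b=-67/21 c=-59/14 d=59/42
S(21/4) = 379/128

Δ: Δ0=-1/3, Δ1=3/2, Δ2=-6
row 1: diag=10, rhs=11; c'=1/5, d'=11/10
row 2: denom=6−2·1/5=28/5; d'=(-45−2·11/10)/(28/5)=-59/7
back: M2=-59/7
back: M1=11/10−1/5·-59/7=39/14
M: M0=0, M1=39/14, M2=-59/7, M3=0
seg 0: a=2, c=M0/2=0, d=(M1−M0)/(6·3)=13/84, b=Δ0−h0·(2M0+M1)/6=-145/84
seg 1: a=1, c=M1/2=39/28, d=(M2−M1)/(6·2)=-157/168, b=Δ1−h1·(2M1+M2)/6=103/42
seg 2: a=4, c=M2/2=-59/14, d=(M3−M2)/(6·1)=59/42, b=Δ2−h2·(2M2+M3)/6=-67/21
t_q=21/4 → seg 2, τ=1/4; S=4+-67/21·τ+-59/14·τ²+59/42·τ³=379/128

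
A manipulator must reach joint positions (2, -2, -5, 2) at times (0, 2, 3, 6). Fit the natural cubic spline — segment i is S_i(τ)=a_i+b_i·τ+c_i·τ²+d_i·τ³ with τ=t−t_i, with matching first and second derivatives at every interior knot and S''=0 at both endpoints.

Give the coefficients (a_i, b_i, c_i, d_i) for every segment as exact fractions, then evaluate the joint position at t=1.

Δ: Δ0=-2, Δ1=-3, Δ2=7/3
row 1: diag=6, rhs=-6; c'=1/6, d'=-1
row 2: denom=8−1·1/6=47/6; d'=(32−1·-1)/(47/6)=198/47
back: M2=198/47
back: M1=-1−1/6·198/47=-80/47
M: M0=0, M1=-80/47, M2=198/47, M3=0
seg 0: a=2, c=M0/2=0, d=(M1−M0)/(6·2)=-20/141, b=Δ0−h0·(2M0+M1)/6=-202/141
seg 1: a=-2, c=M1/2=-40/47, d=(M2−M1)/(6·1)=139/141, b=Δ1−h1·(2M1+M2)/6=-442/141
seg 2: a=-5, c=M2/2=99/47, d=(M3−M2)/(6·3)=-11/47, b=Δ2−h2·(2M2+M3)/6=-265/141
t_q=1 → seg 0, τ=1; S=2+-202/141·τ+0·τ²+-20/141·τ³=20/47

  seg 0: a=2 b=-202/141 c=0 d=-20/141
  seg 1: a=-2 b=-442/141 c=-40/47 d=139/141
  seg 2: a=-5 b=-265/141 c=99/47 d=-11/47
S(1) = 20/47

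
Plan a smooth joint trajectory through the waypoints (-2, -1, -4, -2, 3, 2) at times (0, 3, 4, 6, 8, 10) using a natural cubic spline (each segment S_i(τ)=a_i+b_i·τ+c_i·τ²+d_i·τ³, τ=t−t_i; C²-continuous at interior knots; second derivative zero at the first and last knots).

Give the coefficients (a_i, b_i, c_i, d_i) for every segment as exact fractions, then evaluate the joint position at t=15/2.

Δ: Δ0=1/3, Δ1=-3, Δ2=1, Δ3=5/2, Δ4=-1/2
row 1: diag=8, rhs=-20; c'=1/8, d'=-5/2
row 2: denom=6−1·1/8=47/8; d'=(24−1·-5/2)/(47/8)=212/47
row 3: denom=8−2·16/47=344/47; d'=(9−2·212/47)/(344/47)=-1/344
row 4: denom=8−2·47/172=641/86; d'=(-18−2·-1/344)/(641/86)=-3095/1282
back: M4=-3095/1282
back: M3=-1/344−47/172·-3095/1282=421/641
back: M2=212/47−16/47·421/641=2748/641
back: M1=-5/2−1/8·2748/641=-1946/641
M: M0=0, M1=-1946/641, M2=2748/641, M3=421/641, M4=-3095/1282, M5=0
seg 0: a=-2, c=M0/2=0, d=(M1−M0)/(6·3)=-973/5769, b=Δ0−h0·(2M0+M1)/6=3560/1923
seg 1: a=-1, c=M1/2=-973/641, d=(M2−M1)/(6·1)=2347/1923, b=Δ1−h1·(2M1+M2)/6=-5197/1923
seg 2: a=-4, c=M2/2=1374/641, d=(M3−M2)/(6·2)=-2327/7692, b=Δ2−h2·(2M2+M3)/6=-3994/1923
seg 3: a=-2, c=M3/2=421/1282, d=(M4−M3)/(6·2)=-3937/15384, b=Δ3−h3·(2M3+M4)/6=5513/1923
seg 4: a=3, c=M4/2=-3095/2564, d=(M5−M4)/(6·2)=3095/15384, b=Δ4−h4·(2M4+M5)/6=4267/3846
t_q=15/2 → seg 3, τ=3/2; S=-2+5513/1923·τ+421/1282·τ²+-3937/15384·τ³=89247/41024

  seg 0: a=-2 b=3560/1923 c=0 d=-973/5769
  seg 1: a=-1 b=-5197/1923 c=-973/641 d=2347/1923
  seg 2: a=-4 b=-3994/1923 c=1374/641 d=-2327/7692
  seg 3: a=-2 b=5513/1923 c=421/1282 d=-3937/15384
  seg 4: a=3 b=4267/3846 c=-3095/2564 d=3095/15384
S(15/2) = 89247/41024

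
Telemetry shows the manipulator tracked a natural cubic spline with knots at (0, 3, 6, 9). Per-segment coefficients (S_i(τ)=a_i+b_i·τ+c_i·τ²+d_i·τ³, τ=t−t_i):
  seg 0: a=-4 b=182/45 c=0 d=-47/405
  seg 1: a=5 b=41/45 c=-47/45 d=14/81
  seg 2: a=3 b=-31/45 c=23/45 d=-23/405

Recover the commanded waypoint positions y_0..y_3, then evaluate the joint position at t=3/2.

y_0 = S_0(0) = a_0 = -4
y_1 = S_1(0) = a_1 = 5
y_2 = S_2(0) = a_2 = 3
y_3 = S_2(3) = 4
t_q=3/2 is in segment 0 (τ=3/2); S_0(τ)=67/40

y_0=-4 y_1=5 y_2=3 y_3=4
S(3/2) = 67/40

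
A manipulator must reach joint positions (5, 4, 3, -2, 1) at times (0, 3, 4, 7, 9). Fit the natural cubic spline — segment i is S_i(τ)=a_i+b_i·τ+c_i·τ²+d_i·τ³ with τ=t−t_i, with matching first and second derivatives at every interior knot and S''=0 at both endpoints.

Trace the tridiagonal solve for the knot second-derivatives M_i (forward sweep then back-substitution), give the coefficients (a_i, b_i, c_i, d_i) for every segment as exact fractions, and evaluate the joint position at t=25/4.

  seg 0: a=5 b=-185/1116 c=0 d=-187/10044
  seg 1: a=4 b=-373/558 c=-187/1116 d=-61/372
  seg 2: a=3 b=-1669/1116 c=-184/279 d=2017/10044
  seg 3: a=-2 b=-17/558 c=427/372 d=-427/2232
S(25/4) = -11239/7936

Δ: Δ0=-1/3, Δ1=-1, Δ2=-5/3, Δ3=3/2
row 1: diag=8, rhs=-4; c'=1/8, d'=-1/2
row 2: denom=8−1·1/8=63/8; d'=(-4−1·-1/2)/(63/8)=-4/9
row 3: denom=10−3·8/21=62/7; d'=(19−3·-4/9)/(62/7)=427/186
back: M3=427/186
back: M2=-4/9−8/21·427/186=-368/279
back: M1=-1/2−1/8·-368/279=-187/558
M: M0=0, M1=-187/558, M2=-368/279, M3=427/186, M4=0
seg 0: a=5, c=M0/2=0, d=(M1−M0)/(6·3)=-187/10044, b=Δ0−h0·(2M0+M1)/6=-185/1116
seg 1: a=4, c=M1/2=-187/1116, d=(M2−M1)/(6·1)=-61/372, b=Δ1−h1·(2M1+M2)/6=-373/558
seg 2: a=3, c=M2/2=-184/279, d=(M3−M2)/(6·3)=2017/10044, b=Δ2−h2·(2M2+M3)/6=-1669/1116
seg 3: a=-2, c=M3/2=427/372, d=(M4−M3)/(6·2)=-427/2232, b=Δ3−h3·(2M3+M4)/6=-17/558
t_q=25/4 → seg 2, τ=9/4; S=3+-1669/1116·τ+-184/279·τ²+2017/10044·τ³=-11239/7936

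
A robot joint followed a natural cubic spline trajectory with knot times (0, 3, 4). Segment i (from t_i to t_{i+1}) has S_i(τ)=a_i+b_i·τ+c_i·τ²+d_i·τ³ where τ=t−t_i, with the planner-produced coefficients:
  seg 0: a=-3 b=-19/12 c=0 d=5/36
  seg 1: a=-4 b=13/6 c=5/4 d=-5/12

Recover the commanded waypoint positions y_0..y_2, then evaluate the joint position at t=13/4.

y_0=-3 y_1=-4 y_2=-1
S(13/4) = -867/256

y_0 = S_0(0) = a_0 = -3
y_1 = S_1(0) = a_1 = -4
y_2 = S_1(1) = -1
t_q=13/4 is in segment 1 (τ=1/4); S_1(τ)=-867/256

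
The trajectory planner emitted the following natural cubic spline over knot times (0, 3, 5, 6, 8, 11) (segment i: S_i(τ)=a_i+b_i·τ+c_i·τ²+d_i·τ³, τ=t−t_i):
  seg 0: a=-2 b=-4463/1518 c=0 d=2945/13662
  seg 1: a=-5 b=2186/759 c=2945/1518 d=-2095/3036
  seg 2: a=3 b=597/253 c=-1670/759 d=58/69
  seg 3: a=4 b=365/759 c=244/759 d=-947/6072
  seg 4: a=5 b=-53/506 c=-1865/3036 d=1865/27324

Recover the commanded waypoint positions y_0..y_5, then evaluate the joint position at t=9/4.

y_0=-2 y_1=-5 y_2=3 y_3=4 y_4=5 y_5=1
S(9/4) = -199477/32384

y_0 = S_0(0) = a_0 = -2
y_1 = S_1(0) = a_1 = -5
y_2 = S_2(0) = a_2 = 3
y_3 = S_3(0) = a_3 = 4
y_4 = S_4(0) = a_4 = 5
y_5 = S_4(3) = 1
t_q=9/4 is in segment 0 (τ=9/4); S_0(τ)=-199477/32384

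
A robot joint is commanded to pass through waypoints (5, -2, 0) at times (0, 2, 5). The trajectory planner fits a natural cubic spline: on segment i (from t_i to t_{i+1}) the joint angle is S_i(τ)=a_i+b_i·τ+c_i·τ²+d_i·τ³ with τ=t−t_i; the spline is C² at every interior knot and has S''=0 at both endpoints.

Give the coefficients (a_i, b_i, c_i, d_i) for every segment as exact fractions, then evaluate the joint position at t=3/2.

Δ: Δ0=-7/2, Δ1=2/3
row 1: diag=10, rhs=25; c'=3/10, d'=5/2
back: M1=5/2
M: M0=0, M1=5/2, M2=0
seg 0: a=5, c=M0/2=0, d=(M1−M0)/(6·2)=5/24, b=Δ0−h0·(2M0+M1)/6=-13/3
seg 1: a=-2, c=M1/2=5/4, d=(M2−M1)/(6·3)=-5/36, b=Δ1−h1·(2M1+M2)/6=-11/6
t_q=3/2 → seg 0, τ=3/2; S=5+-13/3·τ+0·τ²+5/24·τ³=-51/64

  seg 0: a=5 b=-13/3 c=0 d=5/24
  seg 1: a=-2 b=-11/6 c=5/4 d=-5/36
S(3/2) = -51/64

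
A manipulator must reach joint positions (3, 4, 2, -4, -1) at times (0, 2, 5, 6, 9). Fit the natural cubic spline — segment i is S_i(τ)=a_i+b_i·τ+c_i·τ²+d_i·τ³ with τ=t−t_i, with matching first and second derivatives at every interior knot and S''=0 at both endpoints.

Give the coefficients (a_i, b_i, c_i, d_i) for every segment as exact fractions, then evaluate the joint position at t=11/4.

Δ: Δ0=1/2, Δ1=-2/3, Δ2=-6, Δ3=1
row 1: diag=10, rhs=-7; c'=3/10, d'=-7/10
row 2: denom=8−3·3/10=71/10; d'=(-32−3·-7/10)/(71/10)=-299/71
row 3: denom=8−1·10/71=558/71; d'=(42−1·-299/71)/(558/71)=3281/558
back: M3=3281/558
back: M2=-299/71−10/71·3281/558=-1406/279
back: M1=-7/10−3/10·-1406/279=151/186
M: M0=0, M1=151/186, M2=-1406/279, M3=3281/558, M4=0
seg 0: a=3, c=M0/2=0, d=(M1−M0)/(6·2)=151/2232, b=Δ0−h0·(2M0+M1)/6=64/279
seg 1: a=4, c=M1/2=151/372, d=(M2−M1)/(6·3)=-3265/10044, b=Δ1−h1·(2M1+M2)/6=581/558
seg 2: a=2, c=M2/2=-703/279, d=(M3−M2)/(6·1)=677/372, b=Δ2−h2·(2M2+M3)/6=-5915/1116
seg 3: a=-4, c=M3/2=3281/1116, d=(M4−M3)/(6·3)=-3281/10044, b=Δ3−h3·(2M3+M4)/6=-2723/558
t_q=11/4 → seg 1, τ=3/4; S=4+581/558·τ+151/372·τ²+-3265/10044·τ³=38665/7936

  seg 0: a=3 b=64/279 c=0 d=151/2232
  seg 1: a=4 b=581/558 c=151/372 d=-3265/10044
  seg 2: a=2 b=-5915/1116 c=-703/279 d=677/372
  seg 3: a=-4 b=-2723/558 c=3281/1116 d=-3281/10044
S(11/4) = 38665/7936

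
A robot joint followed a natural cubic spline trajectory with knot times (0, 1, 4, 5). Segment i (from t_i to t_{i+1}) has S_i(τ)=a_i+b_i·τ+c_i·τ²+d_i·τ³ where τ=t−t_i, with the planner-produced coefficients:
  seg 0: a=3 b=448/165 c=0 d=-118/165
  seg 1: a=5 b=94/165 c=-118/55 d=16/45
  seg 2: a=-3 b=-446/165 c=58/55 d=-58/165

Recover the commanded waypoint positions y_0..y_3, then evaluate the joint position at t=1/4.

y_0 = S_0(0) = a_0 = 3
y_1 = S_1(0) = a_1 = 5
y_2 = S_2(0) = a_2 = -3
y_3 = S_2(1) = -5
t_q=1/4 is in segment 0 (τ=1/4); S_0(τ)=1291/352

y_0=3 y_1=5 y_2=-3 y_3=-5
S(1/4) = 1291/352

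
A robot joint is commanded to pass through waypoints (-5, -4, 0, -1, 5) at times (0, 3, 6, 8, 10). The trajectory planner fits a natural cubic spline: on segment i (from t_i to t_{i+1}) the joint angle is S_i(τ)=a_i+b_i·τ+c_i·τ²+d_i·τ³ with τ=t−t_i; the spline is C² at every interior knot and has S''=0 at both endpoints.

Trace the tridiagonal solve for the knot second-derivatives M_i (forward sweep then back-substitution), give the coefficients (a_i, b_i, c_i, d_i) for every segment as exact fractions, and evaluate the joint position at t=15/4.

  seg 0: a=-5 b=-143/840 c=0 d=47/840
  seg 1: a=-4 b=563/420 c=141/280 d=-85/504
  seg 2: a=0 b=-23/120 c=-71/70 d=289/672
  seg 3: a=-1 b=383/420 c=877/560 d=-877/3360
S(15/4) = -49863/17920

Δ: Δ0=1/3, Δ1=4/3, Δ2=-1/2, Δ3=3
row 1: diag=12, rhs=6; c'=1/4, d'=1/2
row 2: denom=10−3·1/4=37/4; d'=(-11−3·1/2)/(37/4)=-50/37
row 3: denom=8−2·8/37=280/37; d'=(21−2·-50/37)/(280/37)=877/280
back: M3=877/280
back: M2=-50/37−8/37·877/280=-71/35
back: M1=1/2−1/4·-71/35=141/140
M: M0=0, M1=141/140, M2=-71/35, M3=877/280, M4=0
seg 0: a=-5, c=M0/2=0, d=(M1−M0)/(6·3)=47/840, b=Δ0−h0·(2M0+M1)/6=-143/840
seg 1: a=-4, c=M1/2=141/280, d=(M2−M1)/(6·3)=-85/504, b=Δ1−h1·(2M1+M2)/6=563/420
seg 2: a=0, c=M2/2=-71/70, d=(M3−M2)/(6·2)=289/672, b=Δ2−h2·(2M2+M3)/6=-23/120
seg 3: a=-1, c=M3/2=877/560, d=(M4−M3)/(6·2)=-877/3360, b=Δ3−h3·(2M3+M4)/6=383/420
t_q=15/4 → seg 1, τ=3/4; S=-4+563/420·τ+141/280·τ²+-85/504·τ³=-49863/17920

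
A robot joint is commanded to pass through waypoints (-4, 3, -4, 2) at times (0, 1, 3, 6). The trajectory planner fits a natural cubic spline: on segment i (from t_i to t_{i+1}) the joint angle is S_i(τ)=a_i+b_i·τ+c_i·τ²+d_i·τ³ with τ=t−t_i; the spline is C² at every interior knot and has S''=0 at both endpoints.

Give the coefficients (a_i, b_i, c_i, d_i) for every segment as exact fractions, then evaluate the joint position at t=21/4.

Δ: Δ0=7, Δ1=-7/2, Δ2=2
row 1: diag=6, rhs=-63; c'=1/3, d'=-21/2
row 2: denom=10−2·1/3=28/3; d'=(33−2·-21/2)/(28/3)=81/14
back: M2=81/14
back: M1=-21/2−1/3·81/14=-87/7
M: M0=0, M1=-87/7, M2=81/14, M3=0
seg 0: a=-4, c=M0/2=0, d=(M1−M0)/(6·1)=-29/14, b=Δ0−h0·(2M0+M1)/6=127/14
seg 1: a=3, c=M1/2=-87/14, d=(M2−M1)/(6·2)=85/56, b=Δ1−h1·(2M1+M2)/6=20/7
seg 2: a=-4, c=M2/2=81/28, d=(M3−M2)/(6·3)=-9/28, b=Δ2−h2·(2M2+M3)/6=-53/14
t_q=21/4 → seg 2, τ=9/4; S=-4+-53/14·τ+81/28·τ²+-9/28·τ³=-2749/1792

  seg 0: a=-4 b=127/14 c=0 d=-29/14
  seg 1: a=3 b=20/7 c=-87/14 d=85/56
  seg 2: a=-4 b=-53/14 c=81/28 d=-9/28
S(21/4) = -2749/1792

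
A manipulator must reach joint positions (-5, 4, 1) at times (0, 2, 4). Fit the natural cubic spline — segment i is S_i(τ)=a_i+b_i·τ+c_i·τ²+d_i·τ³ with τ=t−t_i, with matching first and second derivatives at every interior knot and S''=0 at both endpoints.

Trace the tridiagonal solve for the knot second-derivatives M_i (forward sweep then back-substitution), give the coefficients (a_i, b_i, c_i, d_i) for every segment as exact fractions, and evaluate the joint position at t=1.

  seg 0: a=-5 b=6 c=0 d=-3/8
  seg 1: a=4 b=3/2 c=-9/4 d=3/8
S(1) = 5/8

Δ: Δ0=9/2, Δ1=-3/2
row 1: diag=8, rhs=-36; c'=1/4, d'=-9/2
back: M1=-9/2
M: M0=0, M1=-9/2, M2=0
seg 0: a=-5, c=M0/2=0, d=(M1−M0)/(6·2)=-3/8, b=Δ0−h0·(2M0+M1)/6=6
seg 1: a=4, c=M1/2=-9/4, d=(M2−M1)/(6·2)=3/8, b=Δ1−h1·(2M1+M2)/6=3/2
t_q=1 → seg 0, τ=1; S=-5+6·τ+0·τ²+-3/8·τ³=5/8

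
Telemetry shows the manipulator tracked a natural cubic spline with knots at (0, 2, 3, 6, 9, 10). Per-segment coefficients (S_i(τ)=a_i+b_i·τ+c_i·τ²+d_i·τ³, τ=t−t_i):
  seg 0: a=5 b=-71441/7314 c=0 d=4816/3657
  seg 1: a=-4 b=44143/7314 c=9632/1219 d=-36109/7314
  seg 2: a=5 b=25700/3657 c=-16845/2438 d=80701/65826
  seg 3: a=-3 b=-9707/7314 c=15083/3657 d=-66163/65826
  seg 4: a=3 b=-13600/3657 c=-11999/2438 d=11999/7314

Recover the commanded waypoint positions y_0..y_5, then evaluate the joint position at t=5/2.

y_0 = S_0(0) = a_0 = 5
y_1 = S_1(0) = a_1 = -4
y_2 = S_2(0) = a_2 = 5
y_3 = S_3(0) = a_3 = -3
y_4 = S_4(0) = a_4 = 3
y_5 = S_4(1) = -4
t_q=5/2 is in segment 1 (τ=1/2); S_1(τ)=7333/19504

y_0=5 y_1=-4 y_2=5 y_3=-3 y_4=3 y_5=-4
S(5/2) = 7333/19504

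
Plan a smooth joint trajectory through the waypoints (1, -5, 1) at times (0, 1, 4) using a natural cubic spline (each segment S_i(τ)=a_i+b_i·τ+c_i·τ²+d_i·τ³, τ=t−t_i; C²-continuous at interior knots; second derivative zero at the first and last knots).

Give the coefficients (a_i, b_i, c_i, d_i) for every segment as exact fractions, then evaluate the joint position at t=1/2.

  seg 0: a=1 b=-7 c=0 d=1
  seg 1: a=-5 b=-4 c=3 d=-1/3
S(1/2) = -19/8

Δ: Δ0=-6, Δ1=2
row 1: diag=8, rhs=48; c'=3/8, d'=6
back: M1=6
M: M0=0, M1=6, M2=0
seg 0: a=1, c=M0/2=0, d=(M1−M0)/(6·1)=1, b=Δ0−h0·(2M0+M1)/6=-7
seg 1: a=-5, c=M1/2=3, d=(M2−M1)/(6·3)=-1/3, b=Δ1−h1·(2M1+M2)/6=-4
t_q=1/2 → seg 0, τ=1/2; S=1+-7·τ+0·τ²+1·τ³=-19/8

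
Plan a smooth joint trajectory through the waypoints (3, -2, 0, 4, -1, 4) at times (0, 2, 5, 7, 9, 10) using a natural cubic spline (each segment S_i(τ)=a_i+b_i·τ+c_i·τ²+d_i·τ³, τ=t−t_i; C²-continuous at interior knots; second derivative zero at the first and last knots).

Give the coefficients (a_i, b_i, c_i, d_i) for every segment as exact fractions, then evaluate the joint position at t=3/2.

Δ: Δ0=-5/2, Δ1=2/3, Δ2=2, Δ3=-5/2, Δ4=5
row 1: diag=10, rhs=19; c'=3/10, d'=19/10
row 2: denom=10−3·3/10=91/10; d'=(8−3·19/10)/(91/10)=23/91
row 3: denom=8−2·20/91=688/91; d'=(-27−2·23/91)/(688/91)=-2503/688
row 4: denom=6−2·91/344=941/172; d'=(45−2·-2503/688)/(941/172)=17983/1882
back: M4=17983/1882
back: M3=-2503/688−91/344·17983/1882=-5802/941
back: M2=23/91−20/91·-5802/941=1513/941
back: M1=19/10−3/10·1513/941=1334/941
M: M0=0, M1=1334/941, M2=1513/941, M3=-5802/941, M4=17983/1882, M5=0
seg 0: a=3, c=M0/2=0, d=(M1−M0)/(6·2)=667/5646, b=Δ0−h0·(2M0+M1)/6=-16783/5646
seg 1: a=-2, c=M1/2=667/941, d=(M2−M1)/(6·3)=179/16938, b=Δ1−h1·(2M1+M2)/6=-8779/5646
seg 2: a=0, c=M2/2=1513/1882, d=(M3−M2)/(6·2)=-7315/11292, b=Δ2−h2·(2M2+M3)/6=8422/2823
seg 3: a=4, c=M3/2=-2901/941, d=(M4−M3)/(6·2)=29587/22584, b=Δ3−h3·(2M3+M4)/6=-4445/2823
seg 4: a=-1, c=M4/2=17983/3764, d=(M5−M4)/(6·1)=-17983/11292, b=Δ4−h4·(2M4+M5)/6=10247/5646
t_q=3/2 → seg 0, τ=3/2; S=3+-16783/5646·τ+0·τ²+667/5646·τ³=-15961/15056

  seg 0: a=3 b=-16783/5646 c=0 d=667/5646
  seg 1: a=-2 b=-8779/5646 c=667/941 d=179/16938
  seg 2: a=0 b=8422/2823 c=1513/1882 d=-7315/11292
  seg 3: a=4 b=-4445/2823 c=-2901/941 d=29587/22584
  seg 4: a=-1 b=10247/5646 c=17983/3764 d=-17983/11292
S(3/2) = -15961/15056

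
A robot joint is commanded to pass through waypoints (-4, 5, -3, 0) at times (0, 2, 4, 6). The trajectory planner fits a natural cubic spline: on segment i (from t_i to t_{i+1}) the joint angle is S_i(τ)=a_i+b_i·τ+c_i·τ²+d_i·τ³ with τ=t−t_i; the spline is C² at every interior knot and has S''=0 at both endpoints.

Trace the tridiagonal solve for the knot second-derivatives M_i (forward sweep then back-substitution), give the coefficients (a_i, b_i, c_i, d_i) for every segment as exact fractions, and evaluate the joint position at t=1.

Δ: Δ0=9/2, Δ1=-4, Δ2=3/2
row 1: diag=8, rhs=-51; c'=1/4, d'=-51/8
row 2: denom=8−2·1/4=15/2; d'=(33−2·-51/8)/(15/2)=61/10
back: M2=61/10
back: M1=-51/8−1/4·61/10=-79/10
M: M0=0, M1=-79/10, M2=61/10, M3=0
seg 0: a=-4, c=M0/2=0, d=(M1−M0)/(6·2)=-79/120, b=Δ0−h0·(2M0+M1)/6=107/15
seg 1: a=5, c=M1/2=-79/20, d=(M2−M1)/(6·2)=7/6, b=Δ1−h1·(2M1+M2)/6=-23/30
seg 2: a=-3, c=M2/2=61/20, d=(M3−M2)/(6·2)=-61/120, b=Δ2−h2·(2M2+M3)/6=-77/30
t_q=1 → seg 0, τ=1; S=-4+107/15·τ+0·τ²+-79/120·τ³=99/40

  seg 0: a=-4 b=107/15 c=0 d=-79/120
  seg 1: a=5 b=-23/30 c=-79/20 d=7/6
  seg 2: a=-3 b=-77/30 c=61/20 d=-61/120
S(1) = 99/40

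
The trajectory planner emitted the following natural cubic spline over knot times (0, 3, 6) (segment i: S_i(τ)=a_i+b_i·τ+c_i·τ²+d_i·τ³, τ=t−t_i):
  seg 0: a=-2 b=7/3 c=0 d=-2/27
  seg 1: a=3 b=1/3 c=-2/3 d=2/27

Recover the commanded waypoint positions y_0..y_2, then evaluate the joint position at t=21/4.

y_0 = S_0(0) = a_0 = -2
y_1 = S_1(0) = a_1 = 3
y_2 = S_1(3) = 0
t_q=21/4 is in segment 1 (τ=9/4); S_1(τ)=39/32

y_0=-2 y_1=3 y_2=0
S(21/4) = 39/32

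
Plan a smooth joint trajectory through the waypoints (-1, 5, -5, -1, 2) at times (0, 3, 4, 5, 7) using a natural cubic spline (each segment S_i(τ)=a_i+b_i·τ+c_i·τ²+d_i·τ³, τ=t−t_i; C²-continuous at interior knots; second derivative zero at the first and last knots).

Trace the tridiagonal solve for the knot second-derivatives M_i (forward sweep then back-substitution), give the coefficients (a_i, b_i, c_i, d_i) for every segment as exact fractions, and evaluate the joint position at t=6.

  seg 0: a=-1 b=2887/356 c=0 d=-725/1068
  seg 1: a=5 b=-1819/178 c=-2175/356 d=2253/356
  seg 2: a=-5 b=-1229/356 c=1146/89 d=-1931/356
  seg 3: a=-1 b=1073/178 c=-1209/356 d=403/712
S(6) = 1565/712

Δ: Δ0=2, Δ1=-10, Δ2=4, Δ3=3/2
row 1: diag=8, rhs=-72; c'=1/8, d'=-9
row 2: denom=4−1·1/8=31/8; d'=(84−1·-9)/(31/8)=24
row 3: denom=6−1·8/31=178/31; d'=(-15−1·24)/(178/31)=-1209/178
back: M3=-1209/178
back: M2=24−8/31·-1209/178=2292/89
back: M1=-9−1/8·2292/89=-2175/178
M: M0=0, M1=-2175/178, M2=2292/89, M3=-1209/178, M4=0
seg 0: a=-1, c=M0/2=0, d=(M1−M0)/(6·3)=-725/1068, b=Δ0−h0·(2M0+M1)/6=2887/356
seg 1: a=5, c=M1/2=-2175/356, d=(M2−M1)/(6·1)=2253/356, b=Δ1−h1·(2M1+M2)/6=-1819/178
seg 2: a=-5, c=M2/2=1146/89, d=(M3−M2)/(6·1)=-1931/356, b=Δ2−h2·(2M2+M3)/6=-1229/356
seg 3: a=-1, c=M3/2=-1209/356, d=(M4−M3)/(6·2)=403/712, b=Δ3−h3·(2M3+M4)/6=1073/178
t_q=6 → seg 3, τ=1; S=-1+1073/178·τ+-1209/356·τ²+403/712·τ³=1565/712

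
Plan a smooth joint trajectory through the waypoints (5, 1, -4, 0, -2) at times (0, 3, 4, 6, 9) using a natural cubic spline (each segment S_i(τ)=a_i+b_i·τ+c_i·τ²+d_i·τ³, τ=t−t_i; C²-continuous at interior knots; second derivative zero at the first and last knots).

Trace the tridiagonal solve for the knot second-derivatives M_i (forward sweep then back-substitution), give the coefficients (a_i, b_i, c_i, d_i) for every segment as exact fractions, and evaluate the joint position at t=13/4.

Δ: Δ0=-4/3, Δ1=-5, Δ2=2, Δ3=-2/3
row 1: diag=8, rhs=-22; c'=1/8, d'=-11/4
row 2: denom=6−1·1/8=47/8; d'=(42−1·-11/4)/(47/8)=358/47
row 3: denom=10−2·16/47=438/47; d'=(-16−2·358/47)/(438/47)=-734/219
back: M3=-734/219
back: M2=358/47−16/47·-734/219=1918/219
back: M1=-11/4−1/8·1918/219=-842/219
M: M0=0, M1=-842/219, M2=1918/219, M3=-734/219, M4=0
seg 0: a=5, c=M0/2=0, d=(M1−M0)/(6·3)=-421/1971, b=Δ0−h0·(2M0+M1)/6=43/73
seg 1: a=1, c=M1/2=-421/219, d=(M2−M1)/(6·1)=460/219, b=Δ1−h1·(2M1+M2)/6=-378/73
seg 2: a=-4, c=M2/2=959/219, d=(M3−M2)/(6·2)=-221/219, b=Δ2−h2·(2M2+M3)/6=-596/219
seg 3: a=0, c=M3/2=-367/219, d=(M4−M3)/(6·3)=367/1971, b=Δ3−h3·(2M3+M4)/6=196/73
t_q=13/4 → seg 1, τ=1/4; S=1+-378/73·τ+-421/219·τ²+460/219·τ³=-223/584

  seg 0: a=5 b=43/73 c=0 d=-421/1971
  seg 1: a=1 b=-378/73 c=-421/219 d=460/219
  seg 2: a=-4 b=-596/219 c=959/219 d=-221/219
  seg 3: a=0 b=196/73 c=-367/219 d=367/1971
S(13/4) = -223/584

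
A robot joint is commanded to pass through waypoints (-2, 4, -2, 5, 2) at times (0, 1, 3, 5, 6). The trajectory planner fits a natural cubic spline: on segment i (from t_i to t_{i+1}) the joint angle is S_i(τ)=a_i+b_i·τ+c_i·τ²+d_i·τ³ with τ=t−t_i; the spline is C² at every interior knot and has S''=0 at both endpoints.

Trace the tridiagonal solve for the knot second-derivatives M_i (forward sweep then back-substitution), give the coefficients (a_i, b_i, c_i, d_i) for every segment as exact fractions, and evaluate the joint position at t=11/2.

  seg 0: a=-2 b=97/12 c=0 d=-25/12
  seg 1: a=4 b=11/6 c=-25/4 d=23/12
  seg 2: a=-2 b=-1/6 c=21/4 d=-41/24
  seg 3: a=5 b=1/3 c=-5 d=5/3
S(11/2) = 33/8

Δ: Δ0=6, Δ1=-3, Δ2=7/2, Δ3=-3
row 1: diag=6, rhs=-54; c'=1/3, d'=-9
row 2: denom=8−2·1/3=22/3; d'=(39−2·-9)/(22/3)=171/22
row 3: denom=6−2·3/11=60/11; d'=(-39−2·171/22)/(60/11)=-10
back: M3=-10
back: M2=171/22−3/11·-10=21/2
back: M1=-9−1/3·21/2=-25/2
M: M0=0, M1=-25/2, M2=21/2, M3=-10, M4=0
seg 0: a=-2, c=M0/2=0, d=(M1−M0)/(6·1)=-25/12, b=Δ0−h0·(2M0+M1)/6=97/12
seg 1: a=4, c=M1/2=-25/4, d=(M2−M1)/(6·2)=23/12, b=Δ1−h1·(2M1+M2)/6=11/6
seg 2: a=-2, c=M2/2=21/4, d=(M3−M2)/(6·2)=-41/24, b=Δ2−h2·(2M2+M3)/6=-1/6
seg 3: a=5, c=M3/2=-5, d=(M4−M3)/(6·1)=5/3, b=Δ3−h3·(2M3+M4)/6=1/3
t_q=11/2 → seg 3, τ=1/2; S=5+1/3·τ+-5·τ²+5/3·τ³=33/8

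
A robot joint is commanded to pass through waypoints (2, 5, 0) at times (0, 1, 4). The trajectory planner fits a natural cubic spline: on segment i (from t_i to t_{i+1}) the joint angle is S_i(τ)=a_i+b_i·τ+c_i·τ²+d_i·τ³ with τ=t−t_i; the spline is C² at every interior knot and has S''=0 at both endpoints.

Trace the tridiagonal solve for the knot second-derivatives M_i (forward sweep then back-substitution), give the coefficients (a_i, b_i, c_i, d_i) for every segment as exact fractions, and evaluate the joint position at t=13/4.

  seg 0: a=2 b=43/12 c=0 d=-7/12
  seg 1: a=5 b=11/6 c=-7/4 d=7/36
S(13/4) = 635/256

Δ: Δ0=3, Δ1=-5/3
row 1: diag=8, rhs=-28; c'=3/8, d'=-7/2
back: M1=-7/2
M: M0=0, M1=-7/2, M2=0
seg 0: a=2, c=M0/2=0, d=(M1−M0)/(6·1)=-7/12, b=Δ0−h0·(2M0+M1)/6=43/12
seg 1: a=5, c=M1/2=-7/4, d=(M2−M1)/(6·3)=7/36, b=Δ1−h1·(2M1+M2)/6=11/6
t_q=13/4 → seg 1, τ=9/4; S=5+11/6·τ+-7/4·τ²+7/36·τ³=635/256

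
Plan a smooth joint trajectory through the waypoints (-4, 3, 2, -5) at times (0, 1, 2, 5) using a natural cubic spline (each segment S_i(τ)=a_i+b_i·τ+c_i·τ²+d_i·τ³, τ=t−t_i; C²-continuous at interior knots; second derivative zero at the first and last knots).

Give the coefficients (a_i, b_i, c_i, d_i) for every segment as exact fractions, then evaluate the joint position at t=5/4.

  seg 0: a=-4 b=839/93 c=0 d=-188/93
  seg 1: a=3 b=275/93 c=-188/31 d=196/93
  seg 2: a=2 b=-265/93 c=8/31 d=-8/279
S(5/4) = 1683/496

Δ: Δ0=7, Δ1=-1, Δ2=-7/3
row 1: diag=4, rhs=-48; c'=1/4, d'=-12
row 2: denom=8−1·1/4=31/4; d'=(-8−1·-12)/(31/4)=16/31
back: M2=16/31
back: M1=-12−1/4·16/31=-376/31
M: M0=0, M1=-376/31, M2=16/31, M3=0
seg 0: a=-4, c=M0/2=0, d=(M1−M0)/(6·1)=-188/93, b=Δ0−h0·(2M0+M1)/6=839/93
seg 1: a=3, c=M1/2=-188/31, d=(M2−M1)/(6·1)=196/93, b=Δ1−h1·(2M1+M2)/6=275/93
seg 2: a=2, c=M2/2=8/31, d=(M3−M2)/(6·3)=-8/279, b=Δ2−h2·(2M2+M3)/6=-265/93
t_q=5/4 → seg 1, τ=1/4; S=3+275/93·τ+-188/31·τ²+196/93·τ³=1683/496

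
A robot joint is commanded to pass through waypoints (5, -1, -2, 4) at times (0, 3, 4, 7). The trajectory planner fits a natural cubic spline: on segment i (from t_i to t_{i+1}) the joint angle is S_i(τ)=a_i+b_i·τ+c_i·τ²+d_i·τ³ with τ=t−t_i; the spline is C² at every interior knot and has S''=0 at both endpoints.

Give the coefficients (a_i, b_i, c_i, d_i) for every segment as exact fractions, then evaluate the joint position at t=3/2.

Δ: Δ0=-2, Δ1=-1, Δ2=2
row 1: diag=8, rhs=6; c'=1/8, d'=3/4
row 2: denom=8−1·1/8=63/8; d'=(18−1·3/4)/(63/8)=46/21
back: M2=46/21
back: M1=3/4−1/8·46/21=10/21
M: M0=0, M1=10/21, M2=46/21, M3=0
seg 0: a=5, c=M0/2=0, d=(M1−M0)/(6·3)=5/189, b=Δ0−h0·(2M0+M1)/6=-47/21
seg 1: a=-1, c=M1/2=5/21, d=(M2−M1)/(6·1)=2/7, b=Δ1−h1·(2M1+M2)/6=-32/21
seg 2: a=-2, c=M2/2=23/21, d=(M3−M2)/(6·3)=-23/189, b=Δ2−h2·(2M2+M3)/6=-4/21
t_q=3/2 → seg 0, τ=3/2; S=5+-47/21·τ+0·τ²+5/189·τ³=97/56

  seg 0: a=5 b=-47/21 c=0 d=5/189
  seg 1: a=-1 b=-32/21 c=5/21 d=2/7
  seg 2: a=-2 b=-4/21 c=23/21 d=-23/189
S(3/2) = 97/56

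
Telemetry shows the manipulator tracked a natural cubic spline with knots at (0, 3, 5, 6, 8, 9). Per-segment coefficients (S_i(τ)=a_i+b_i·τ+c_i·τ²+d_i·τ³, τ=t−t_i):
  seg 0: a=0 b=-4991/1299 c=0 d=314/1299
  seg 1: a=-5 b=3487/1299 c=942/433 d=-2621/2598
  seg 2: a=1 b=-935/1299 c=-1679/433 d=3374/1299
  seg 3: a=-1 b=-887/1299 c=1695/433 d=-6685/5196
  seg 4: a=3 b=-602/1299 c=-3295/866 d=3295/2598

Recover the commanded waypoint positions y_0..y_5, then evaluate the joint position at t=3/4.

y_0=0 y_1=-5 y_2=1 y_3=-1 y_4=3 y_5=0
S(3/4) = -38515/13856

y_0 = S_0(0) = a_0 = 0
y_1 = S_1(0) = a_1 = -5
y_2 = S_2(0) = a_2 = 1
y_3 = S_3(0) = a_3 = -1
y_4 = S_4(0) = a_4 = 3
y_5 = S_4(1) = 0
t_q=3/4 is in segment 0 (τ=3/4); S_0(τ)=-38515/13856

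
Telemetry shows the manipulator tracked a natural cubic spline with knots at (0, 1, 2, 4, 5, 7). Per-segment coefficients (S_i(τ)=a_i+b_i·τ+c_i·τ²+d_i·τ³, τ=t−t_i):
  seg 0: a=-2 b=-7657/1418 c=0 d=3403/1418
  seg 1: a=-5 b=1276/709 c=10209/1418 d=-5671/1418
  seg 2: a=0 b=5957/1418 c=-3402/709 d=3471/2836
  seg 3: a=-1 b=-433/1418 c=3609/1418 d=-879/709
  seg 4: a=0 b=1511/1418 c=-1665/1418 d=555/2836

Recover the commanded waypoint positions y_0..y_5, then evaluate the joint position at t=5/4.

y_0 = S_0(0) = a_0 = -2
y_1 = S_1(0) = a_1 = -5
y_2 = S_2(0) = a_2 = 0
y_3 = S_3(0) = a_3 = -1
y_4 = S_4(0) = a_4 = 0
y_5 = S_4(2) = -1
t_q=5/4 is in segment 1 (τ=1/4); S_1(τ)=-377763/90752

y_0=-2 y_1=-5 y_2=0 y_3=-1 y_4=0 y_5=-1
S(5/4) = -377763/90752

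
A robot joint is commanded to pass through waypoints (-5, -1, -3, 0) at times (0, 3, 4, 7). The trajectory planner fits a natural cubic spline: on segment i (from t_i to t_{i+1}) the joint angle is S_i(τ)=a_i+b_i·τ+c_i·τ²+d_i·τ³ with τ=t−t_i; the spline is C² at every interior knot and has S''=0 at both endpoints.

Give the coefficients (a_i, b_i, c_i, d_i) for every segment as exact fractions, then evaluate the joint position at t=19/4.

  seg 0: a=-5 b=173/63 c=0 d=-89/567
  seg 1: a=-1 b=-94/63 c=-89/63 d=19/21
  seg 2: a=-3 b=-101/63 c=82/63 d=-82/567
S(19/4) = -113/32

Δ: Δ0=4/3, Δ1=-2, Δ2=1
row 1: diag=8, rhs=-20; c'=1/8, d'=-5/2
row 2: denom=8−1·1/8=63/8; d'=(18−1·-5/2)/(63/8)=164/63
back: M2=164/63
back: M1=-5/2−1/8·164/63=-178/63
M: M0=0, M1=-178/63, M2=164/63, M3=0
seg 0: a=-5, c=M0/2=0, d=(M1−M0)/(6·3)=-89/567, b=Δ0−h0·(2M0+M1)/6=173/63
seg 1: a=-1, c=M1/2=-89/63, d=(M2−M1)/(6·1)=19/21, b=Δ1−h1·(2M1+M2)/6=-94/63
seg 2: a=-3, c=M2/2=82/63, d=(M3−M2)/(6·3)=-82/567, b=Δ2−h2·(2M2+M3)/6=-101/63
t_q=19/4 → seg 2, τ=3/4; S=-3+-101/63·τ+82/63·τ²+-82/567·τ³=-113/32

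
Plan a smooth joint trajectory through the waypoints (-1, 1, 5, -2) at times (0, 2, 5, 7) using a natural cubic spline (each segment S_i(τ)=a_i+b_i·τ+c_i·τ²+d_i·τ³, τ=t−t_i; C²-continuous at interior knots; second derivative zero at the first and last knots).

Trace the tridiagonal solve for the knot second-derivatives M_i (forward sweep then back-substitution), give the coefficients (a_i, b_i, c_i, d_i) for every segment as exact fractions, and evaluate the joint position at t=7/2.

  seg 0: a=-1 b=166/273 c=0 d=107/1092
  seg 1: a=1 b=487/273 c=107/182 d=-31/126
  seg 2: a=5 b=-727/546 c=-148/91 d=74/273
S(7/2) = 867/208

Δ: Δ0=1, Δ1=4/3, Δ2=-7/2
row 1: diag=10, rhs=2; c'=3/10, d'=1/5
row 2: denom=10−3·3/10=91/10; d'=(-29−3·1/5)/(91/10)=-296/91
back: M2=-296/91
back: M1=1/5−3/10·-296/91=107/91
M: M0=0, M1=107/91, M2=-296/91, M3=0
seg 0: a=-1, c=M0/2=0, d=(M1−M0)/(6·2)=107/1092, b=Δ0−h0·(2M0+M1)/6=166/273
seg 1: a=1, c=M1/2=107/182, d=(M2−M1)/(6·3)=-31/126, b=Δ1−h1·(2M1+M2)/6=487/273
seg 2: a=5, c=M2/2=-148/91, d=(M3−M2)/(6·2)=74/273, b=Δ2−h2·(2M2+M3)/6=-727/546
t_q=7/2 → seg 1, τ=3/2; S=1+487/273·τ+107/182·τ²+-31/126·τ³=867/208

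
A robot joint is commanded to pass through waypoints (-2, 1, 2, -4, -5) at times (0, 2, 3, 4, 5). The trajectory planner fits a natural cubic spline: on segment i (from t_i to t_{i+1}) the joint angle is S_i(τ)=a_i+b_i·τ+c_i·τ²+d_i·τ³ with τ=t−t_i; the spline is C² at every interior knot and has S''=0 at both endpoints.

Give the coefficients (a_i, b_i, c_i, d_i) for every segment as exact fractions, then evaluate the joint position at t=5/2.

  seg 0: a=-2 b=39/43 c=0 d=51/344
  seg 1: a=1 b=231/86 c=153/172 d=-443/172
  seg 2: a=2 b=-561/172 c=-294/43 d=705/172
  seg 3: a=-4 b=-399/86 c=939/172 d=-313/172
S(5/2) = 3087/1376

Δ: Δ0=3/2, Δ1=1, Δ2=-6, Δ3=-1
row 1: diag=6, rhs=-3; c'=1/6, d'=-1/2
row 2: denom=4−1·1/6=23/6; d'=(-42−1·-1/2)/(23/6)=-249/23
row 3: denom=4−1·6/23=86/23; d'=(30−1·-249/23)/(86/23)=939/86
back: M3=939/86
back: M2=-249/23−6/23·939/86=-588/43
back: M1=-1/2−1/6·-588/43=153/86
M: M0=0, M1=153/86, M2=-588/43, M3=939/86, M4=0
seg 0: a=-2, c=M0/2=0, d=(M1−M0)/(6·2)=51/344, b=Δ0−h0·(2M0+M1)/6=39/43
seg 1: a=1, c=M1/2=153/172, d=(M2−M1)/(6·1)=-443/172, b=Δ1−h1·(2M1+M2)/6=231/86
seg 2: a=2, c=M2/2=-294/43, d=(M3−M2)/(6·1)=705/172, b=Δ2−h2·(2M2+M3)/6=-561/172
seg 3: a=-4, c=M3/2=939/172, d=(M4−M3)/(6·1)=-313/172, b=Δ3−h3·(2M3+M4)/6=-399/86
t_q=5/2 → seg 1, τ=1/2; S=1+231/86·τ+153/172·τ²+-443/172·τ³=3087/1376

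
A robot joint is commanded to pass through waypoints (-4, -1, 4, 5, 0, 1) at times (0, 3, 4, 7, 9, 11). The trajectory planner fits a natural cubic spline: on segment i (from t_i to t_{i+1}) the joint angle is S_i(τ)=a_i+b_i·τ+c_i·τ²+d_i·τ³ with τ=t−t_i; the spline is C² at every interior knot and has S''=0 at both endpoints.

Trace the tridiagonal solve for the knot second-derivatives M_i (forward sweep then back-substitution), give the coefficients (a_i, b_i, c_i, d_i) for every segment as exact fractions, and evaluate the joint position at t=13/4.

Δ: Δ0=1, Δ1=5, Δ2=1/3, Δ3=-5/2, Δ4=1/2
row 1: diag=8, rhs=24; c'=1/8, d'=3
row 2: denom=8−1·1/8=63/8; d'=(-28−1·3)/(63/8)=-248/63
row 3: denom=10−3·8/21=62/7; d'=(-17−3·-248/63)/(62/7)=-109/186
row 4: denom=8−2·7/31=234/31; d'=(18−2·-109/186)/(234/31)=1783/702
back: M4=1783/702
back: M3=-109/186−7/31·1783/702=-407/351
back: M2=-248/63−8/21·-407/351=-3680/1053
back: M1=3−1/8·-3680/1053=3619/1053
M: M0=0, M1=3619/1053, M2=-3680/1053, M3=-407/351, M4=1783/702, M5=0
seg 0: a=-4, c=M0/2=0, d=(M1−M0)/(6·3)=3619/18954, b=Δ0−h0·(2M0+M1)/6=-1513/2106
seg 1: a=-1, c=M1/2=3619/2106, d=(M2−M1)/(6·1)=-811/702, b=Δ1−h1·(2M1+M2)/6=4672/1053
seg 2: a=4, c=M2/2=-1840/1053, d=(M3−M2)/(6·3)=2459/18954, b=Δ2−h2·(2M2+M3)/6=9283/2106
seg 3: a=5, c=M3/2=-407/702, d=(M4−M3)/(6·2)=2597/8424, b=Δ3−h3·(2M3+M4)/6=-2710/1053
seg 4: a=0, c=M4/2=1783/1404, d=(M5−M4)/(6·2)=-1783/8424, b=Δ4−h4·(2M4+M5)/6=-2513/2106
t_q=13/4 → seg 1, τ=1/4; S=-1+4672/1053·τ+3619/2106·τ²+-811/702·τ³=8921/44928

  seg 0: a=-4 b=-1513/2106 c=0 d=3619/18954
  seg 1: a=-1 b=4672/1053 c=3619/2106 d=-811/702
  seg 2: a=4 b=9283/2106 c=-1840/1053 d=2459/18954
  seg 3: a=5 b=-2710/1053 c=-407/702 d=2597/8424
  seg 4: a=0 b=-2513/2106 c=1783/1404 d=-1783/8424
S(13/4) = 8921/44928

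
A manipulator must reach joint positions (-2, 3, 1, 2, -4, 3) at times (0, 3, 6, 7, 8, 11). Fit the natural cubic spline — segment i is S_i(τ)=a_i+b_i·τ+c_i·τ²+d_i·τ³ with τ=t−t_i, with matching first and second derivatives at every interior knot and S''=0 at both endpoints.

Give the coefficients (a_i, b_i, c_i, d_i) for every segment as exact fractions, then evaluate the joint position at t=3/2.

Δ: Δ0=5/3, Δ1=-2/3, Δ2=1, Δ3=-6, Δ4=7/3
row 1: diag=12, rhs=-14; c'=1/4, d'=-7/6
row 2: denom=8−3·1/4=29/4; d'=(10−3·-7/6)/(29/4)=54/29
row 3: denom=4−1·4/29=112/29; d'=(-42−1·54/29)/(112/29)=-159/14
row 4: denom=8−1·29/112=867/112; d'=(50−1·-159/14)/(867/112)=6872/867
back: M4=6872/867
back: M3=-159/14−29/112·6872/867=-11626/867
back: M2=54/29−4/29·-11626/867=3218/867
back: M1=-7/6−1/4·3218/867=-1816/867
M: M0=0, M1=-1816/867, M2=3218/867, M3=-11626/867, M4=6872/867, M5=0
seg 0: a=-2, c=M0/2=0, d=(M1−M0)/(6·3)=-908/7803, b=Δ0−h0·(2M0+M1)/6=2353/867
seg 1: a=3, c=M1/2=-908/867, d=(M2−M1)/(6·3)=839/2601, b=Δ1−h1·(2M1+M2)/6=-371/867
seg 2: a=1, c=M2/2=1609/867, d=(M3−M2)/(6·1)=-2474/867, b=Δ2−h2·(2M2+M3)/6=1732/867
seg 3: a=2, c=M3/2=-5813/867, d=(M4−M3)/(6·1)=3083/867, b=Δ3−h3·(2M3+M4)/6=-824/289
seg 4: a=-4, c=M4/2=3436/867, d=(M5−M4)/(6·3)=-3436/7803, b=Δ4−h4·(2M4+M5)/6=-4849/867
t_q=3/2 → seg 0, τ=3/2; S=-2+2353/867·τ+0·τ²+-908/7803·τ³=485/289

  seg 0: a=-2 b=2353/867 c=0 d=-908/7803
  seg 1: a=3 b=-371/867 c=-908/867 d=839/2601
  seg 2: a=1 b=1732/867 c=1609/867 d=-2474/867
  seg 3: a=2 b=-824/289 c=-5813/867 d=3083/867
  seg 4: a=-4 b=-4849/867 c=3436/867 d=-3436/7803
S(3/2) = 485/289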